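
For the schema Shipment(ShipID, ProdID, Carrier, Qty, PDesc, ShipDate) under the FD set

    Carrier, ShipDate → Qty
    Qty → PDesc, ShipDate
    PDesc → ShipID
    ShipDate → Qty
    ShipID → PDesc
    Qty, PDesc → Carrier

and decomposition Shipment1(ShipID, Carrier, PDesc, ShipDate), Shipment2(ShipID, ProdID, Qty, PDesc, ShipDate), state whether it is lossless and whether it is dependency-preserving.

Lossless test: (ShipID, PDesc, ShipDate)⁺ = {ShipID, Carrier, Qty, PDesc, ShipDate}, which contains all of one fragment — lossless.
Dependency preservation: Carrier, ShipDate → Qty; Qty, PDesc → Carrier are not contained in any single fragment, but the restricted closure of each left-hand side across the fragments still reaches the right-hand side; the remaining FDs each lie inside some fragment. All dependencies are preserved.

lossless and dependency-preserving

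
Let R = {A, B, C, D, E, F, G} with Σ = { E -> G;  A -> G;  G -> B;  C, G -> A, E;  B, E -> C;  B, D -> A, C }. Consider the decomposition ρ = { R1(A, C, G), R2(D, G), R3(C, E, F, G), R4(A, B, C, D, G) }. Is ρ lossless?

Chase test. Columns are A, B, C, D, E, F, G; row i has aⱼ where attribute j ∈ Ri, else bᵢⱼ.
Initial tableau (one row per fragment):
  row 1: a1 b12 a3 b14 b15 b16 a7
  row 2: b21 b22 b23 a4 b25 b26 a7
  row 3: b31 b32 a3 b34 a5 a6 a7
  row 4: a1 a2 a3 a4 b45 b46 a7
Rows 1 and 2 agree on G; apply G→B and equate their B entries.
Rows 1 and 3 agree on G; apply G→B and equate their B entries.
Rows 1 and 4 agree on G; apply G→B and equate their B entries.
Rows 1 and 3 agree on C, G; apply C, G→A, E and equate their A, E entries.
Rows 1 and 4 agree on C, G; apply C, G→A, E and equate their A, E entries.
Rows 2 and 4 agree on B, D; apply B, D→A, C and equate their A, C entries.
Rows 1 and 2 agree on C, G; apply C, G→A, E and equate their A, E entries.
No row becomes fully distinguished — the join is lossy.

No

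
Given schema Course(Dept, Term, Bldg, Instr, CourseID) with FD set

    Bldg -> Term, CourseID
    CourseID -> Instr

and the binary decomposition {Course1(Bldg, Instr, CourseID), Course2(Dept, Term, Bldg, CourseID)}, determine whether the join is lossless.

Common attributes: Course1 ∩ Course2 = {Bldg, CourseID}.
Closure of {Bldg, CourseID}: Bldg → Term, CourseID applies, adding Term; CourseID → Instr applies, adding Instr. So (Bldg, CourseID)⁺ = {Term, Bldg, Instr, CourseID}.
This closure contains every attribute of Course1, so Course1 ∩ Course2 → Course1. The join is lossless.

Yes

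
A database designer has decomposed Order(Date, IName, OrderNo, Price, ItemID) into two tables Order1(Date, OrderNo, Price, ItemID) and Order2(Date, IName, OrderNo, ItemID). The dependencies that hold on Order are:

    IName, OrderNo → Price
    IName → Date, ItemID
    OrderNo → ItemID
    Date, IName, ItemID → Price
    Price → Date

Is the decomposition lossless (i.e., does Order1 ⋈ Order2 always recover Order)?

No

Common attributes: Order1 ∩ Order2 = {Date, OrderNo, ItemID}.
No dependency enlarges {Date, OrderNo, ItemID}, so (Date, OrderNo, ItemID)⁺ = {Date, OrderNo, ItemID}.
The closure contains neither all of Order1 = {Date, OrderNo, Price, ItemID} nor all of Order2 = {Date, IName, OrderNo, ItemID}, so the common attributes are not a superkey of either fragment. The join is lossy.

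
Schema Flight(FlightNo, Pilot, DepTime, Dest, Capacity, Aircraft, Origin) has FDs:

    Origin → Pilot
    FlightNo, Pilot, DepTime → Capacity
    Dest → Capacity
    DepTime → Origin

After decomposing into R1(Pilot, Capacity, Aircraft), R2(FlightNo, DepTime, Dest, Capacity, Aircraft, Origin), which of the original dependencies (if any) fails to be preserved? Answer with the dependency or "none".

Origin → Pilot

Check Origin → Pilot: no single fragment contains all of {Pilot, Origin}, and the restricted closure of {Origin} across the fragments never reaches {Pilot}.
FlightNo, Pilot, DepTime → Capacity is preserved.
Dest → Capacity is preserved.
DepTime → Origin is preserved.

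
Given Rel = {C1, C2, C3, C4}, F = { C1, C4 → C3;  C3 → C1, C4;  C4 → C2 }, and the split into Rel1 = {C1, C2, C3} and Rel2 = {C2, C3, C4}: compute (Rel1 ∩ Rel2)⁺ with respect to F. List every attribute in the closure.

Rel1 ∩ Rel2 = {C2, C3}.
C3 → C1, C4 applies, adding C1, C4
Closure: {C1, C2, C3, C4}.

C1, C2, C3, C4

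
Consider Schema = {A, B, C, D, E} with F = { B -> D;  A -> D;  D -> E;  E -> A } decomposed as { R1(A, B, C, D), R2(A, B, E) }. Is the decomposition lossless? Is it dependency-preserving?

Lossless test: (A, B)⁺ = {A, B, D, E}, which contains all of one fragment — lossless.
Dependency preservation: D → E is not contained in any single fragment, but the restricted closure of its left-hand side across the fragments still reaches the right-hand side; the remaining FDs each lie inside some fragment. All dependencies are preserved.

lossless and dependency-preserving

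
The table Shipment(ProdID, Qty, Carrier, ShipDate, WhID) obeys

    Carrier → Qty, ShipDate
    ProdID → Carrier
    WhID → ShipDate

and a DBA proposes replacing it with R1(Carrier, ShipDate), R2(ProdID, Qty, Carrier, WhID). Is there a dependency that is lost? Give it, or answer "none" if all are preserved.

WhID → ShipDate

Check WhID → ShipDate: no single fragment contains all of {ShipDate, WhID}, and the restricted closure of {WhID} across the fragments never reaches {ShipDate}.
Carrier → Qty, ShipDate is preserved.
ProdID → Carrier is preserved.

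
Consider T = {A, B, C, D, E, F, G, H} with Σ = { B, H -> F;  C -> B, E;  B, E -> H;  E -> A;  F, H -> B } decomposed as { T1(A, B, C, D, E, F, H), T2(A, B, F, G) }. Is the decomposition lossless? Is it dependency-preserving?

Lossless test: (A, B, F)⁺ = {A, B, F}, which is a superkey of neither fragment — lossy.
Dependency preservation: every FD's attributes lie within a single fragment, so each can be enforced locally — preserved.

lossy but dependency-preserving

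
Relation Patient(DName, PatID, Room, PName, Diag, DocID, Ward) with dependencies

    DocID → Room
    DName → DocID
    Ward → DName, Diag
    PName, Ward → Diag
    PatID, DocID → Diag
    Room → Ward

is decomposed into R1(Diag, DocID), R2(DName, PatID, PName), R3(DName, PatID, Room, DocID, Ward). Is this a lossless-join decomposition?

Yes

Chase test. Columns are DName, PatID, Room, PName, Diag, DocID, Ward; row i has aⱼ where attribute j ∈ Ri, else bᵢⱼ.
Initial tableau (one row per fragment):
  row 1: b11 b12 b13 b14 a5 a6 b17
  row 2: a1 a2 b23 a4 b25 b26 b27
  row 3: a1 a2 a3 b34 b35 a6 a7
Rows 1 and 3 agree on DocID; apply DocID→Room and equate their Room entries.
Rows 2 and 3 agree on DName; apply DName→DocID and equate their DocID entries.
Rows 2 and 3 agree on PatID, DocID; apply PatID, DocID→Diag and equate their Diag entries.
Rows 1 and 3 agree on Room; apply Room→Ward and equate their Ward entries.
Rows 1 and 2 agree on DocID; apply DocID→Room and equate their Room entries.
Rows 1 and 3 agree on Ward; apply Ward→DName, Diag and equate their DName, Diag entries.
Rows 1 and 2 agree on Room; apply Room→Ward and equate their Ward entries.
Row 2 is now all distinguished symbols — the join is lossless.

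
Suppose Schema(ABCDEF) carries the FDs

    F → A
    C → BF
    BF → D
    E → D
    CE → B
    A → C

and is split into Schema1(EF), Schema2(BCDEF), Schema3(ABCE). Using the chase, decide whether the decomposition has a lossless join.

Yes

Chase test. Columns are ABCDEF; row i has aⱼ where attribute j ∈ Schemai, else bᵢⱼ.
Initial tableau (one row per fragment):
  row 1: b11 b12 b13 b14 a5 a6
  row 2: b21 a2 a3 a4 a5 a6
  row 3: a1 a2 a3 b34 a5 b36
Rows 1 and 2 agree on F; apply F→A and equate their A entries.
Rows 2 and 3 agree on C; apply C→BF and equate their BF entries.
Rows 2 and 3 agree on BF; apply BF→D and equate their D entries.
Rows 1 and 2 agree on E; apply E→D and equate their D entries.
Rows 1 and 2 agree on A; apply A→C and equate their C entries.
Rows 1 and 3 agree on F; apply F→A and equate their A entries.
Rows 1 and 2 agree on C; apply C→BF and equate their BF entries.
Row 1 is now all distinguished symbols — the join is lossless.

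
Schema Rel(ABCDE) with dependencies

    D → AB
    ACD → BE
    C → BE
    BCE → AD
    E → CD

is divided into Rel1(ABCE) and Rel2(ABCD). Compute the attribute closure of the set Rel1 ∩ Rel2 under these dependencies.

Rel1 ∩ Rel2 = {ABC}.
C → BE applies, adding E
BCE → AD applies, adding D
Closure: {ABCDE}.

ABCDE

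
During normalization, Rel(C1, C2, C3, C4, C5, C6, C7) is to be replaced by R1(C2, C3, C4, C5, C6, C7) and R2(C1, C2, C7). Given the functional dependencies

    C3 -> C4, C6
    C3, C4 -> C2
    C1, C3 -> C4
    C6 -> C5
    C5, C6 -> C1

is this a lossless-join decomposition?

No

Common attributes: R1 ∩ R2 = {C2, C7}.
No dependency enlarges {C2, C7}, so (C2, C7)⁺ = {C2, C7}.
The closure contains neither all of R1 = {C2, C3, C4, C5, C6, C7} nor all of R2 = {C1, C2, C7}, so the common attributes are not a superkey of either fragment. The join is lossy.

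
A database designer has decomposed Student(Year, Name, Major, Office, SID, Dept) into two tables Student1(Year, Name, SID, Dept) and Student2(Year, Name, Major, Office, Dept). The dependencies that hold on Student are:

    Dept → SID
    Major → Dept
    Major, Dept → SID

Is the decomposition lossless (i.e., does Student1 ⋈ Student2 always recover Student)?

Yes

Common attributes: Student1 ∩ Student2 = {Year, Name, Dept}.
Closure of {Year, Name, Dept}: Dept → SID applies, adding SID. So (Year, Name, Dept)⁺ = {Year, Name, SID, Dept}.
This closure contains every attribute of Student1, so Student1 ∩ Student2 → Student1. The join is lossless.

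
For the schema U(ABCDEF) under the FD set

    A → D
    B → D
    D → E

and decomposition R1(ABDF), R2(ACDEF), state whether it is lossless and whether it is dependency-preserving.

lossy but dependency-preserving

Lossless test: (ADF)⁺ = {ADEF}, which is a superkey of neither fragment — lossy.
Dependency preservation: every FD's attributes lie within a single fragment, so each can be enforced locally — preserved.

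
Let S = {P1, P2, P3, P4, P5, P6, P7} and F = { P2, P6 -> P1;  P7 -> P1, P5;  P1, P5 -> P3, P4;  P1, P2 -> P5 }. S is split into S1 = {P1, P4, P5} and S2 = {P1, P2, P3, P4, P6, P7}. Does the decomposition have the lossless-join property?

No

Common attributes: S1 ∩ S2 = {P1, P4}.
No dependency enlarges {P1, P4}, so (P1, P4)⁺ = {P1, P4}.
The closure contains neither all of S1 = {P1, P4, P5} nor all of S2 = {P1, P2, P3, P4, P6, P7}, so the common attributes are not a superkey of either fragment. The join is lossy.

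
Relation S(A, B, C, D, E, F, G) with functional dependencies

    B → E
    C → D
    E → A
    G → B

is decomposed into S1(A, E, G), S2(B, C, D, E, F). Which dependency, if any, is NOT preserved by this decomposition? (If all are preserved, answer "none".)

G → B

Check G → B: no single fragment contains all of {B, G}, and the restricted closure of {G} across the fragments never reaches {B}.
B → E is preserved.
C → D is preserved.
E → A is preserved.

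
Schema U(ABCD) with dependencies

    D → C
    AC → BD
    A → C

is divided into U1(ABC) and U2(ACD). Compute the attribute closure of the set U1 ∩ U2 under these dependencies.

ABCD

U1 ∩ U2 = {AC}.
AC → BD applies, adding BD
Closure: {ABCD}.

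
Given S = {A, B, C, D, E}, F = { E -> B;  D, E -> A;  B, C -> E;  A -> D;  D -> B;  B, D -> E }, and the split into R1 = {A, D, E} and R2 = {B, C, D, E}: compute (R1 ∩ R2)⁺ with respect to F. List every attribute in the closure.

A, B, D, E

R1 ∩ R2 = {D, E}.
E → B applies, adding B
D, E → A applies, adding A
Closure: {A, B, D, E}.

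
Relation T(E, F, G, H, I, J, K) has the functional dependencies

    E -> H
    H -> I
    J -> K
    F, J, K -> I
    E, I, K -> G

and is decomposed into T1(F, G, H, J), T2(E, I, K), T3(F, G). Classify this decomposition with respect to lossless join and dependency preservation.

Lossless test (chase): applying each FD to every pair of rows produces no changes in the tableau, so no row becomes fully distinguished — the join is lossy.
Dependency preservation: the restricted closure of {E} across the fragments never reaches {H}, so E → H cannot be enforced without a join — not preserved.

lossy and not dependency-preserving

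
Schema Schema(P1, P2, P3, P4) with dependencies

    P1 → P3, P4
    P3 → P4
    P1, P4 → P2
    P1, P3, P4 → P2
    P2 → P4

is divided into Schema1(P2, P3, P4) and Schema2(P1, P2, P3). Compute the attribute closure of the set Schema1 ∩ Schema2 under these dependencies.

Schema1 ∩ Schema2 = {P2, P3}.
P3 → P4 applies, adding P4
Closure: {P2, P3, P4}.

P2, P3, P4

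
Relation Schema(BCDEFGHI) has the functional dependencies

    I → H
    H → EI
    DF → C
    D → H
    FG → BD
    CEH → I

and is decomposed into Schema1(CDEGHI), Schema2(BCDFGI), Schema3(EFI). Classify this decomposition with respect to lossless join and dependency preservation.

lossless and dependency-preserving

Lossless test (chase): Rows 1 and 2 agree on I; apply I→H and equate their H entries. Rows 1 and 3 agree on I; apply I→H and equate their H entries. Rows 1 and 2 agree on H; apply H→EI and equate their EI entries. Row 2 is now all distinguished symbols — the join is lossless.
Dependency preservation: every FD's attributes lie within a single fragment, so each can be enforced locally — preserved.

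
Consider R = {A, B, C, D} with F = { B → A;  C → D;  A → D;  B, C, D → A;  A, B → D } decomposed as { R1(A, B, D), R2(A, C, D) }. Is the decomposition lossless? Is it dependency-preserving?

Lossless test: (A, D)⁺ = {A, D}, which is a superkey of neither fragment — lossy.
Dependency preservation: B, C, D → A is not contained in any single fragment, but the restricted closure of its left-hand side across the fragments still reaches the right-hand side; the remaining FDs each lie inside some fragment. All dependencies are preserved.

lossy but dependency-preserving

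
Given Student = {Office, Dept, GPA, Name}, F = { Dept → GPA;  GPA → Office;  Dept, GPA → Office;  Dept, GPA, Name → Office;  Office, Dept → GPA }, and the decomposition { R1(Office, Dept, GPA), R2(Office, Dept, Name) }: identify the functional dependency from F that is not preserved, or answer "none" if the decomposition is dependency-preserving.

Dept → GPA lies within R1.
GPA → Office lies within R1.
Dept, GPA → Office lies within R1.
Dept, GPA, Name → Office: restricted closure across fragments reaches Office.
Office, Dept → GPA lies within R1.
Every dependency is enforceable on the fragments, so the decomposition is dependency-preserving.

none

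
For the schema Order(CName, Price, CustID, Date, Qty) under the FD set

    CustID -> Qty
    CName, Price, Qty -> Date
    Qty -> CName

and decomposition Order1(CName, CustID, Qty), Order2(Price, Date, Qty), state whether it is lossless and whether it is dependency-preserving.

Lossless test: (Qty)⁺ = {CName, Qty}, which is a superkey of neither fragment — lossy.
Dependency preservation: CName, Price, Qty → Date is not contained in any single fragment, but the restricted closure of its left-hand side across the fragments still reaches the right-hand side; the remaining FDs each lie inside some fragment. All dependencies are preserved.

lossy but dependency-preserving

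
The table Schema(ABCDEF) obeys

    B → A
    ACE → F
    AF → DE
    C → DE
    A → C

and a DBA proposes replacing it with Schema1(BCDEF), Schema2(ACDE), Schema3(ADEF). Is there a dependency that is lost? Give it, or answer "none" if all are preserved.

B → A

Check B → A: no single fragment contains all of {AB}, and the restricted closure of {B} across the fragments never reaches {A}.
ACE → F is preserved.
AF → DE is preserved.
C → DE is preserved.
A → C is preserved.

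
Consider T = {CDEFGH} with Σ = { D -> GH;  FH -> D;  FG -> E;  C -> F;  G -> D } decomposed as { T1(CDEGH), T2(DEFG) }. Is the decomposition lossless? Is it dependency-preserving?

Lossless test: (DEG)⁺ = {DEGH}, which is a superkey of neither fragment — lossy.
Dependency preservation: the restricted closure of {FH} across the fragments never reaches {D}, so FH → D cannot be enforced without a join — not preserved.

lossy and not dependency-preserving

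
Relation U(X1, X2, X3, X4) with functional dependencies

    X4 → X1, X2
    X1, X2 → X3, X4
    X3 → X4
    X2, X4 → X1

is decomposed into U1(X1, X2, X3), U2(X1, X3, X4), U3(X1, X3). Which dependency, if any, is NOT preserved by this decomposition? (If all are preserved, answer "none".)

X4 → X1, X2: restricted closure across fragments reaches X1, X2.
X1, X2 → X3, X4: restricted closure across fragments reaches X3, X4.
X3 → X4 lies within U2.
X2, X4 → X1: restricted closure across fragments reaches X1.
Every dependency is enforceable on the fragments, so the decomposition is dependency-preserving.

none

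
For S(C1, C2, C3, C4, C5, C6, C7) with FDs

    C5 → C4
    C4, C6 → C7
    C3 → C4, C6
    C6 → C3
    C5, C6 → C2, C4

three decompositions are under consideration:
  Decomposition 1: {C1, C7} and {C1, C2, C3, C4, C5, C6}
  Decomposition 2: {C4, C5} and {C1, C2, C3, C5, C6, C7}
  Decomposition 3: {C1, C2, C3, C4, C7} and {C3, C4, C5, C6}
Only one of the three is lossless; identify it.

Decomposition 2

Decomposition 1: common = {C1}, closure = {C1} → lossy.
Decomposition 2: common = {C5}, closure = {C4, C5} → lossless.
Decomposition 3: common = {C3, C4}, closure = {C3, C4, C6, C7} → lossy.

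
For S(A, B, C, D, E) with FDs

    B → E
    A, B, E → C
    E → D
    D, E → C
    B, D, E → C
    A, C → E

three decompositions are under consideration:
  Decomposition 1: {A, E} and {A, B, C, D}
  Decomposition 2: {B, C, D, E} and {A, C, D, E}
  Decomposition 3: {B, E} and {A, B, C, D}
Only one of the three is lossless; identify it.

Decomposition 1: common = {A}, closure = {A} → lossy.
Decomposition 2: common = {C, D, E}, closure = {C, D, E} → lossy.
Decomposition 3: common = {B}, closure = {B, C, D, E} → lossless.

Decomposition 3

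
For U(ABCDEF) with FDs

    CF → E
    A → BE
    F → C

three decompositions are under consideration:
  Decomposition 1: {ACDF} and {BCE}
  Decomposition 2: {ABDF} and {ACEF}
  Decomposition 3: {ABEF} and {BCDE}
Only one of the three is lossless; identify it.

Decomposition 2

Decomposition 1: common = {C}, closure = {C} → lossy.
Decomposition 2: common = {AF}, closure = {ABCEF} → lossless.
Decomposition 3: common = {BE}, closure = {BE} → lossy.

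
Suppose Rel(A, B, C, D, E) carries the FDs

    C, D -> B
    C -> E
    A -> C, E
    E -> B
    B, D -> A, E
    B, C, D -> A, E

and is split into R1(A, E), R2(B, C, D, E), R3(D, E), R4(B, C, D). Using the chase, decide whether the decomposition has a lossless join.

No

Chase test. Columns are A, B, C, D, E; row i has aⱼ where attribute j ∈ Ri, else bᵢⱼ.
Initial tableau (one row per fragment):
  row 1: a1 b12 b13 b14 a5
  row 2: b21 a2 a3 a4 a5
  row 3: b31 b32 b33 a4 a5
  row 4: b41 a2 a3 a4 b45
Rows 2 and 4 agree on C; apply C→E and equate their E entries.
Rows 1 and 2 agree on E; apply E→B and equate their B entries.
Rows 1 and 3 agree on E; apply E→B and equate their B entries.
Rows 2 and 3 agree on B, D; apply B, D→A, E and equate their A, E entries.
Rows 2 and 4 agree on B, D; apply B, D→A, E and equate their A, E entries.
Rows 2 and 3 agree on A; apply A→C, E and equate their C, E entries.
No row becomes fully distinguished — the join is lossy.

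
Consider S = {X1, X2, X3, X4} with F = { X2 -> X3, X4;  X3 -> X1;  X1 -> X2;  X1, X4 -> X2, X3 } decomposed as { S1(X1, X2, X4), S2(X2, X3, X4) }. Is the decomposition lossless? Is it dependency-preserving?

Lossless test: (X2, X4)⁺ = {X1, X2, X3, X4}, which contains all of one fragment — lossless.
Dependency preservation: X3 → X1; X1, X4 → X2, X3 are not contained in any single fragment, but the restricted closure of each left-hand side across the fragments still reaches the right-hand side; the remaining FDs each lie inside some fragment. All dependencies are preserved.

lossless and dependency-preserving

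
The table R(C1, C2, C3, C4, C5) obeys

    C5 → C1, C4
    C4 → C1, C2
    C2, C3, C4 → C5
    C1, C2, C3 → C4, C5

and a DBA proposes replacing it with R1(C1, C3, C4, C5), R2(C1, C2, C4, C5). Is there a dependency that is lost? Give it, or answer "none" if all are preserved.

Check C1, C2, C3 → C4, C5: no single fragment contains all of {C1, C2, C3, C4, C5}, and the restricted closure of {C1, C2, C3} across the fragments never reaches {C4, C5}.
C5 → C1, C4 is preserved.
C4 → C1, C2 is preserved.
C2, C3, C4 → C5 is preserved.

C1, C2, C3 → C4, C5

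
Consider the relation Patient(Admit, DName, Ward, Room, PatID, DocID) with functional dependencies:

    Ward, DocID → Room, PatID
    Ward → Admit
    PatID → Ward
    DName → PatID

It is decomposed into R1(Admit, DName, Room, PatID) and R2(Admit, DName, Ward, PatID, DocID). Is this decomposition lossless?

No

Common attributes: R1 ∩ R2 = {Admit, DName, PatID}.
Closure of {Admit, DName, PatID}: PatID → Ward applies, adding Ward. So (Admit, DName, PatID)⁺ = {Admit, DName, Ward, PatID}.
The closure contains neither all of R1 = {Admit, DName, Room, PatID} nor all of R2 = {Admit, DName, Ward, PatID, DocID}, so the common attributes are not a superkey of either fragment. The join is lossy.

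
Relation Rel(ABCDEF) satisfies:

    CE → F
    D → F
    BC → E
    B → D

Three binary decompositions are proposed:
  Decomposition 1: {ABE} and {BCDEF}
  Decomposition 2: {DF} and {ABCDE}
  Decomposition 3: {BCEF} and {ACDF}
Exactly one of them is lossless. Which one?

Decomposition 2

Decomposition 1: common = {BE}, closure = {BDEF} → lossy.
Decomposition 2: common = {D}, closure = {DF} → lossless.
Decomposition 3: common = {CF}, closure = {CF} → lossy.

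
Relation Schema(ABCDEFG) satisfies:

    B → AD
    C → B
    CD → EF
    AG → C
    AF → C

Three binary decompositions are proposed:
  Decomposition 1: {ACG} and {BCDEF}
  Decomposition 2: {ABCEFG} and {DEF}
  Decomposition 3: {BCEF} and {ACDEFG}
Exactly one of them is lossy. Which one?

Decomposition 1: common = {C}, closure = {ABCDEF} → lossless.
Decomposition 2: common = {EF}, closure = {EF} → lossy.
Decomposition 3: common = {CEF}, closure = {ABCDEF} → lossless.

Decomposition 2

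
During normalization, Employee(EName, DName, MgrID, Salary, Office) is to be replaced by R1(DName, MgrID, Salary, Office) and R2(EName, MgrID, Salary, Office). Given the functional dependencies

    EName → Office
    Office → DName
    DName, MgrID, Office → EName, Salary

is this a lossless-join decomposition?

Yes

Common attributes: R1 ∩ R2 = {MgrID, Salary, Office}.
Closure of {MgrID, Salary, Office}: Office → DName applies, adding DName; DName, MgrID, Office → EName, Salary applies, adding EName. So (MgrID, Salary, Office)⁺ = {EName, DName, MgrID, Salary, Office}.
This closure contains every attribute of R1, so R1 ∩ R2 → R1. The join is lossless.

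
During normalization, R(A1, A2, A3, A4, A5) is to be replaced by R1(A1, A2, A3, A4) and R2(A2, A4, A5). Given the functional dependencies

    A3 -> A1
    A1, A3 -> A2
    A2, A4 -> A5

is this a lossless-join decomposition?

Common attributes: R1 ∩ R2 = {A2, A4}.
Closure of {A2, A4}: A2, A4 → A5 applies, adding A5. So (A2, A4)⁺ = {A2, A4, A5}.
This closure contains every attribute of R2, so R1 ∩ R2 → R2. The join is lossless.

Yes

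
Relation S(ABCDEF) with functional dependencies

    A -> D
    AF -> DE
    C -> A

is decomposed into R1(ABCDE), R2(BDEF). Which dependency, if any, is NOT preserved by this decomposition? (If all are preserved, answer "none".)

Check AF → DE: no single fragment contains all of {ADEF}, and the restricted closure of {AF} across the fragments never reaches {DE}.
A → D is preserved.
C → A is preserved.

AF -> DE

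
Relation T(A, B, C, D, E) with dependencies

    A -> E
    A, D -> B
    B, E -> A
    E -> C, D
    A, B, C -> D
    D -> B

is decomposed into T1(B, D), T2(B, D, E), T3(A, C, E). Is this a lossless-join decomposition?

Chase test. Columns are A, B, C, D, E; row i has aⱼ where attribute j ∈ Ti, else bᵢⱼ.
Initial tableau (one row per fragment):
  row 1: b11 a2 b13 a4 b15
  row 2: b21 a2 b23 a4 a5
  row 3: a1 b32 a3 b34 a5
Rows 2 and 3 agree on E; apply E→C, D and equate their C, D entries.
Rows 1 and 3 agree on D; apply D→B and equate their B entries.
Rows 2 and 3 agree on B, E; apply B, E→A and equate their A entries.
Row 2 is now all distinguished symbols — the join is lossless.

Yes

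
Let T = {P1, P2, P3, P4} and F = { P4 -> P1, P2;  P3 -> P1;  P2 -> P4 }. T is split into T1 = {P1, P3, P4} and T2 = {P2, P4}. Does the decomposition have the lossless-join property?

Common attributes: T1 ∩ T2 = {P4}.
Closure of {P4}: P4 → P1, P2 applies, adding P1, P2. So (P4)⁺ = {P1, P2, P4}.
This closure contains every attribute of T2, so T1 ∩ T2 → T2. The join is lossless.

Yes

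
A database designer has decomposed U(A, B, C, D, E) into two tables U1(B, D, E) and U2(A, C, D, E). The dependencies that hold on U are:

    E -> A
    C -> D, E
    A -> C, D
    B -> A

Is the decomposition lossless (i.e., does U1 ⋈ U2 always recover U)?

Common attributes: U1 ∩ U2 = {D, E}.
Closure of {D, E}: E → A applies, adding A; A → C, D applies, adding C. So (D, E)⁺ = {A, C, D, E}.
This closure contains every attribute of U2, so U1 ∩ U2 → U2. The join is lossless.

Yes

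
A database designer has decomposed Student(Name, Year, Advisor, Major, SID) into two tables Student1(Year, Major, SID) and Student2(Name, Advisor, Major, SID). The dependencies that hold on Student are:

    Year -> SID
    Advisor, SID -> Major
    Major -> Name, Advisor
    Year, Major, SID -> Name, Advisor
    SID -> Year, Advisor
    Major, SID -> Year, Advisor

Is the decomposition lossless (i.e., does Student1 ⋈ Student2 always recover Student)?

Common attributes: Student1 ∩ Student2 = {Major, SID}.
Closure of {Major, SID}: Major → Name, Advisor applies, adding Name, Advisor; SID → Year, Advisor applies, adding Year. So (Major, SID)⁺ = {Name, Year, Advisor, Major, SID}.
This closure contains every attribute of Student1, so Student1 ∩ Student2 → Student1. The join is lossless.

Yes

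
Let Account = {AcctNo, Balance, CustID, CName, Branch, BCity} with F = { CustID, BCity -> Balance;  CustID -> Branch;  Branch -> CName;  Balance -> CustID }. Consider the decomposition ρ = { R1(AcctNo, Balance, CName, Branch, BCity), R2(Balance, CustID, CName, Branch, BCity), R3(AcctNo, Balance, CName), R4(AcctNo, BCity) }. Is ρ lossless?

Yes

Chase test. Columns are AcctNo, Balance, CustID, CName, Branch, BCity; row i has aⱼ where attribute j ∈ Ri, else bᵢⱼ.
Initial tableau (one row per fragment):
  row 1: a1 a2 b13 a4 a5 a6
  row 2: b21 a2 a3 a4 a5 a6
  row 3: a1 a2 b33 a4 b35 b36
  row 4: a1 b42 b43 b44 b45 a6
Rows 1 and 2 agree on Balance; apply Balance→CustID and equate their CustID entries.
Rows 1 and 3 agree on Balance; apply Balance→CustID and equate their CustID entries.
Rows 1 and 3 agree on CustID; apply CustID→Branch and equate their Branch entries.
Row 1 is now all distinguished symbols — the join is lossless.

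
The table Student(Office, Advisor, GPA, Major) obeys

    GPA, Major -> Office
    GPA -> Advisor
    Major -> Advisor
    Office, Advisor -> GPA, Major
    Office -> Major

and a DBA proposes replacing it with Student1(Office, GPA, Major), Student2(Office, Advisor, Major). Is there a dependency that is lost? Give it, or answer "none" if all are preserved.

GPA -> Advisor

Check GPA → Advisor: no single fragment contains all of {Advisor, GPA}, and the restricted closure of {GPA} across the fragments never reaches {Advisor}.
GPA, Major → Office is preserved.
Major → Advisor is preserved.
Office, Advisor → GPA, Major is preserved.
Office → Major is preserved.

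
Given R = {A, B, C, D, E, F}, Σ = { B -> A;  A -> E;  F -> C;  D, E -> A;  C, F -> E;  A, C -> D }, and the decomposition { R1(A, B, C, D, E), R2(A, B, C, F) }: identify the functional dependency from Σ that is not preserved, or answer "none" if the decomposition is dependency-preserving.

C, F -> E

Check C, F → E: no single fragment contains all of {C, E, F}, and the restricted closure of {C, F} across the fragments never reaches {E}.
B → A is preserved.
A → E is preserved.
F → C is preserved.
D, E → A is preserved.
A, C → D is preserved.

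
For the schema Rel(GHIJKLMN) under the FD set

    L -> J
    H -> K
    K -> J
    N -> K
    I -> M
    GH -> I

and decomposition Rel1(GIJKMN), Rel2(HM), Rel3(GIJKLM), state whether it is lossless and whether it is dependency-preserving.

Lossless test (chase): applying each FD to every pair of rows produces no changes in the tableau, so no row becomes fully distinguished — the join is lossy.
Dependency preservation: the restricted closure of {H} across the fragments never reaches {K}, so H → K cannot be enforced without a join — not preserved.

lossy and not dependency-preserving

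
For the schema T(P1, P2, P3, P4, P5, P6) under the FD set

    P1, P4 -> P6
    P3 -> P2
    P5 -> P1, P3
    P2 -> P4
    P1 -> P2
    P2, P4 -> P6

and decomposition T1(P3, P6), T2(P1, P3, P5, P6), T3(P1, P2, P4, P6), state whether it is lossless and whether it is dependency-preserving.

Lossless test (chase): Rows 1 and 2 agree on P3; apply P3→P2 and equate their P2 entries. Rows 1 and 2 agree on P2; apply P2→P4 and equate their P4 entries. Rows 2 and 3 agree on P1; apply P1→P2 and equate their P2 entries. Rows 1 and 3 agree on P2; apply P2→P4 and equate their P4 entries. Row 2 is now all distinguished symbols — the join is lossless.
Dependency preservation: the restricted closure of {P3} across the fragments never reaches {P2}, so P3 → P2 cannot be enforced without a join — not preserved.

lossless but not dependency-preserving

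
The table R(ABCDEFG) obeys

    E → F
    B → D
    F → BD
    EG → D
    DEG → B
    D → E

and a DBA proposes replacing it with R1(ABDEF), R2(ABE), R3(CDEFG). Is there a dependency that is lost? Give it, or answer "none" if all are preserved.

E → F lies within R1.
B → D lies within R1.
F → BD lies within R1.
EG → D lies within R3.
DEG → B: restricted closure across fragments reaches B.
D → E lies within R1.
Every dependency is enforceable on the fragments, so the decomposition is dependency-preserving.

none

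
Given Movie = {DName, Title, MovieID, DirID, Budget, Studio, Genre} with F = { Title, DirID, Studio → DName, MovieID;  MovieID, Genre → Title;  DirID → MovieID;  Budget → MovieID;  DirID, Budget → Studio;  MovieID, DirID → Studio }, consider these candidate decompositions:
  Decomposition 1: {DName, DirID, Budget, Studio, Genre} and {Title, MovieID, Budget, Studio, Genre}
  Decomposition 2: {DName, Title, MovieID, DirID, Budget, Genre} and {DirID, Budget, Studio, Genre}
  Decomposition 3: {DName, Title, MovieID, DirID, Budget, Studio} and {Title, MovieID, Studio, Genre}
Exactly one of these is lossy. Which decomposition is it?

Decomposition 1: common = {Budget, Studio, Genre}, closure = {Title, MovieID, Budget, Studio, Genre} → lossless.
Decomposition 2: common = {DirID, Budget, Genre}, closure = {DName, Title, MovieID, DirID, Budget, Studio, Genre} → lossless.
Decomposition 3: common = {Title, MovieID, Studio}, closure = {Title, MovieID, Studio} → lossy.

Decomposition 3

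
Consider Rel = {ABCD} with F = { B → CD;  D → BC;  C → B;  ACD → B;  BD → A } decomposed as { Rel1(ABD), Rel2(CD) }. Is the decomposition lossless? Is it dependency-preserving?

Lossless test: (D)⁺ = {ABCD}, which contains all of one fragment — lossless.
Dependency preservation: B → CD; D → BC; C → B; ACD → B are not contained in any single fragment, but the restricted closure of each left-hand side across the fragments still reaches the right-hand side; the remaining FDs each lie inside some fragment. All dependencies are preserved.

lossless and dependency-preserving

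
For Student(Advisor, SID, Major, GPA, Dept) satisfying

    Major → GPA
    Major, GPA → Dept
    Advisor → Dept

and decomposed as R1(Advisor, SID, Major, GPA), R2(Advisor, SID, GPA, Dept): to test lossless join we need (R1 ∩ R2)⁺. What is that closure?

Advisor, SID, GPA, Dept

R1 ∩ R2 = {Advisor, SID, GPA}.
Advisor → Dept applies, adding Dept
Closure: {Advisor, SID, GPA, Dept}.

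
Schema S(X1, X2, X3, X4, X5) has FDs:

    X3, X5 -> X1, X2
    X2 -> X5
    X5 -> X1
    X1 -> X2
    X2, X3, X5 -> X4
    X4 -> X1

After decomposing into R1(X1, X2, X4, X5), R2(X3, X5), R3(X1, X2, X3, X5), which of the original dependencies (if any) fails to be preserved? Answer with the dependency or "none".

Check X2, X3, X5 → X4: no single fragment contains all of {X2, X3, X4, X5}, and the restricted closure of {X2, X3, X5} across the fragments never reaches {X4}.
X3, X5 → X1, X2 is preserved.
X2 → X5 is preserved.
X5 → X1 is preserved.
X1 → X2 is preserved.
X4 → X1 is preserved.

X2, X3, X5 -> X4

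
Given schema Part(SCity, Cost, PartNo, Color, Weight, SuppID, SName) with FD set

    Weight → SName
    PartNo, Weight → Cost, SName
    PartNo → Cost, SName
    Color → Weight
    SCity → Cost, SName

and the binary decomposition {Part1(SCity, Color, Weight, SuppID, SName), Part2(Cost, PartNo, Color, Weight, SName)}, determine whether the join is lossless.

No

Common attributes: Part1 ∩ Part2 = {Color, Weight, SName}.
No dependency enlarges {Color, Weight, SName}, so (Color, Weight, SName)⁺ = {Color, Weight, SName}.
The closure contains neither all of Part1 = {SCity, Color, Weight, SuppID, SName} nor all of Part2 = {Cost, PartNo, Color, Weight, SName}, so the common attributes are not a superkey of either fragment. The join is lossy.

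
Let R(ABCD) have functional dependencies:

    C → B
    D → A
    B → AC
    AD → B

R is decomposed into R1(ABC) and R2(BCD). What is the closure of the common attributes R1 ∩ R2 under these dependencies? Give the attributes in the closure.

ABC

R1 ∩ R2 = {BC}.
B → AC applies, adding A
Closure: {ABC}.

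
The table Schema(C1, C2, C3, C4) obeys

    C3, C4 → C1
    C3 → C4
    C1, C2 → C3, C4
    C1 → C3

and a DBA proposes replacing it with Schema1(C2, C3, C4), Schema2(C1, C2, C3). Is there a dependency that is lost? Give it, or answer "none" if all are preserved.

C3, C4 → C1: restricted closure across fragments reaches C1.
C3 → C4 lies within Schema1.
C1, C2 → C3, C4: restricted closure across fragments reaches C3, C4.
C1 → C3 lies within Schema2.
Every dependency is enforceable on the fragments, so the decomposition is dependency-preserving.

none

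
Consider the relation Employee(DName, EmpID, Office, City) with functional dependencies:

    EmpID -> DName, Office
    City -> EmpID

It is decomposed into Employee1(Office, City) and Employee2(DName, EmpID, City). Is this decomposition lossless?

Common attributes: Employee1 ∩ Employee2 = {City}.
Closure of {City}: City → EmpID applies, adding EmpID; EmpID → DName, Office applies, adding DName, Office. So (City)⁺ = {DName, EmpID, Office, City}.
This closure contains every attribute of Employee1, so Employee1 ∩ Employee2 → Employee1. The join is lossless.

Yes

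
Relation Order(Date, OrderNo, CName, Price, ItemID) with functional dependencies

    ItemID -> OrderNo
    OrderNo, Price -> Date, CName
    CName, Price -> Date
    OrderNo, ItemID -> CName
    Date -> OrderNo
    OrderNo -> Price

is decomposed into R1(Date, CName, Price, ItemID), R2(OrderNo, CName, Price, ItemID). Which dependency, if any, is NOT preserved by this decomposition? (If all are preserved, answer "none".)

ItemID → OrderNo lies within R2.
OrderNo, Price → Date, CName: restricted closure across fragments reaches Date, CName.
CName, Price → Date lies within R1.
OrderNo, ItemID → CName lies within R2.
Date → OrderNo: restricted closure across fragments reaches OrderNo.
OrderNo → Price lies within R2.
Every dependency is enforceable on the fragments, so the decomposition is dependency-preserving.

none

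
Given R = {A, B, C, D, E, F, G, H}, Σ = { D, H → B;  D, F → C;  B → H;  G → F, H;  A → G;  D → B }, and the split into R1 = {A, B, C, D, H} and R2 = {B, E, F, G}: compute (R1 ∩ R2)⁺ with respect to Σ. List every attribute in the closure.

B, H

R1 ∩ R2 = {B}.
B → H applies, adding H
Closure: {B, H}.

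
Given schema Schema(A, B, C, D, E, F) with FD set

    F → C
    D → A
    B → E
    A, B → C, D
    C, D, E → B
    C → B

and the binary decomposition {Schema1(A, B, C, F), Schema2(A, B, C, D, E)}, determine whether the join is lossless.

Yes

Common attributes: Schema1 ∩ Schema2 = {A, B, C}.
Closure of {A, B, C}: B → E applies, adding E; A, B → C, D applies, adding D. So (A, B, C)⁺ = {A, B, C, D, E}.
This closure contains every attribute of Schema2, so Schema1 ∩ Schema2 → Schema2. The join is lossless.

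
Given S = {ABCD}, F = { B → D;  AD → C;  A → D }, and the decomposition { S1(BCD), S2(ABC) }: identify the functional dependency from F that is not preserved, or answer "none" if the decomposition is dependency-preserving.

A → D

Check A → D: no single fragment contains all of {AD}, and the restricted closure of {A} across the fragments never reaches {D}.
B → D is preserved.
AD → C is preserved.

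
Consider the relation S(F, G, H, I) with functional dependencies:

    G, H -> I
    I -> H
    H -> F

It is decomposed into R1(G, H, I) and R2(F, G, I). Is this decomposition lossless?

Yes

Common attributes: R1 ∩ R2 = {G, I}.
Closure of {G, I}: I → H applies, adding H; H → F applies, adding F. So (G, I)⁺ = {F, G, H, I}.
This closure contains every attribute of R1, so R1 ∩ R2 → R1. The join is lossless.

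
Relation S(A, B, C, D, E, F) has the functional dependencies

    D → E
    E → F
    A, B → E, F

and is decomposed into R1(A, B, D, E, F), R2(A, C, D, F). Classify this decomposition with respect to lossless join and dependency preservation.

Lossless test: (A, D, F)⁺ = {A, D, E, F}, which is a superkey of neither fragment — lossy.
Dependency preservation: every FD's attributes lie within a single fragment, so each can be enforced locally — preserved.

lossy but dependency-preserving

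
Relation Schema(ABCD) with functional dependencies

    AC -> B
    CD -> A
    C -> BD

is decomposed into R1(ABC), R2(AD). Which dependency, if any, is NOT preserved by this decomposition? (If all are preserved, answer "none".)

Check C → BD: no single fragment contains all of {BCD}, and the restricted closure of {C} across the fragments never reaches {BD}.
AC → B is preserved.
CD → A is preserved.

C -> BD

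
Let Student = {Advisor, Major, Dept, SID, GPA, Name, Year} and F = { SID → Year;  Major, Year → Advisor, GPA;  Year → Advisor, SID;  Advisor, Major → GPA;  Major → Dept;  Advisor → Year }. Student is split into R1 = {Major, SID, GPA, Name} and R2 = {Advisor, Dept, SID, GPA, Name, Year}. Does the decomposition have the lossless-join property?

No

Common attributes: R1 ∩ R2 = {SID, GPA, Name}.
Closure of {SID, GPA, Name}: SID → Year applies, adding Year; Year → Advisor, SID applies, adding Advisor. So (SID, GPA, Name)⁺ = {Advisor, SID, GPA, Name, Year}.
The closure contains neither all of R1 = {Major, SID, GPA, Name} nor all of R2 = {Advisor, Dept, SID, GPA, Name, Year}, so the common attributes are not a superkey of either fragment. The join is lossy.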